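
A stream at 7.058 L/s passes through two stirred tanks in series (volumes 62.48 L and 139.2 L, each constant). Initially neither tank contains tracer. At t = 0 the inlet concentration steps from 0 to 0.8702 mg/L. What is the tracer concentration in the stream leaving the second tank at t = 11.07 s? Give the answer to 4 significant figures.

0.1724 mg/L

Time constants: τᵢ = Vᵢ/Q for each well-mixed tank.
τ₁ = 62.48/7.058 = 8.85237 s; τ₂ = 139.2/7.058 = 19.7223 s.
Solving the cascade with C₁(0)=C₂(0)=0 gives C₂(t) = C_in[1 − (τ₁ e^(−t/τ₁) − τ₂ e^(−t/τ₂))/(τ₁ − τ₂)].
At t = 11.07: e^(−t/τ₁) = 0.286358, e^(−t/τ₂) = 0.570471.
C₂ = 0.8702·[1 − (8.85237·0.286358 − 19.7223·0.570471)/(-10.8699)] = 0.8702·0.198151 = 0.172431 mg/L.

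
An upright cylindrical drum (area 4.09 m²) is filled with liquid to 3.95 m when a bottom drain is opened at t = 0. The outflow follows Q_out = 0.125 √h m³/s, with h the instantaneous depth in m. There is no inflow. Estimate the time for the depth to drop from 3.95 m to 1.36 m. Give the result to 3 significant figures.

53.7 s

With no inflow, A dh/dt = −0.125 √h.
∫ h^(−1/2) dh = −(0.125/A) ∫ dt, giving 2√h = 2√h₀ − (0.125/A) t.
t = 2A(√h₀ − √h)/0.125 = 2·4.09·(√3.95 − √1.36)/0.125
  = 8.1800 × (1.9875 − 1.1662) / 0.125 = 53.744 s.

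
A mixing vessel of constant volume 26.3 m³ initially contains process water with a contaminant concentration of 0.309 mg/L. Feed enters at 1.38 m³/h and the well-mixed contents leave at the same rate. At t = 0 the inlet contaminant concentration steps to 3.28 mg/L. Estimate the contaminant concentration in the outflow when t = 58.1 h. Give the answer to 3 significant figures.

Species balance on the tank: V dC/dt = Q(C_in − C).
So dC/dt = (C_in − C)/τ with τ = V/Q = 26.3/1.38 = 19.058 h.
This is linear first-order; C(t) = C_in + (C₀ − C_in) e^(−t/τ).
C(58.1) = 3.28 + (0.309 − 3.28)·e^(−58.1/19.058) = 3.28 + (-2.9710)·0.047426 = 3.1391 mg/L.

3.14 mg/L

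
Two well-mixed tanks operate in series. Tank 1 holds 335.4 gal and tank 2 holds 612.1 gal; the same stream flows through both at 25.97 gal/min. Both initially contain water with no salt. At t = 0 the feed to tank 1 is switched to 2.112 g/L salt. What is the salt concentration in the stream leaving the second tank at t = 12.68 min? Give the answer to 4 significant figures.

Each tank obeys Vᵢ dCᵢ/dt = Q(Cᵢ₋₁ − Cᵢ), so τᵢ = Vᵢ/Q.
τ₁ = 335.4/25.97 = 12.9149 min; τ₂ = 612.1/25.97 = 23.5695 min.
Solving the cascade with C₁(0)=C₂(0)=0 gives C₂(t) = C_in[1 − (τ₁ e^(−t/τ₁) − τ₂ e^(−t/τ₂))/(τ₁ − τ₂)].
At t = 12.68: e^(−t/τ₁) = 0.374632, e^(−t/τ₂) = 0.583925.
C₂ = 2.112·[1 − (12.9149·0.374632 − 23.5695·0.583925)/(-10.6546)] = 2.112·0.162382 = 0.342952 g/L.

0.3430 g/L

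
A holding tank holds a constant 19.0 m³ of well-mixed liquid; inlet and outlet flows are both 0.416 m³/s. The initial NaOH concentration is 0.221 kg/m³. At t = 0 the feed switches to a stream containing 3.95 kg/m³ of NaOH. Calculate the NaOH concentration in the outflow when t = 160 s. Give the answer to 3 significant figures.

Unsteady species balance (constant V, well mixed): V dC/dt = Q(C_in − C).
Time constant τ = V/Q = 19.0/0.416 = 45.673 s.
Solution: C(t) = C_in + (C₀ − C_in) e^(−t/τ).
C(160) = 3.95 + (0.221 − 3.95)·e^(−160/45.673) = 3.95 + (-3.7290)·0.030102 = 3.8377 kg/m³.

3.84 kg/m³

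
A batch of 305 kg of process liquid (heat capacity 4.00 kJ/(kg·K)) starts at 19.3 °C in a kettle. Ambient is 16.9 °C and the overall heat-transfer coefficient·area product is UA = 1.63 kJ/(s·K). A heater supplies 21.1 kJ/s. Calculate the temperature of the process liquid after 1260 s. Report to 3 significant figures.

27.9 °C

Lumped-capacitance energy balance: M c_p dT/dt = UA(T_amb − T) + Q̇.
dT/dt = (T_ss − T)/τ with T_ss = T_amb + Q̇/UA = 16.9 + 21.1/1.63 = 29.845 °C, τ = M c_p/UA = 305·4.00/1.63 = 748.47 s.
Solution: T(t) = T_ss + (T₀ − T_ss) e^(−t/τ).
T(1260) = 29.845 + (-10.545)·0.18573 = 27.886 °C.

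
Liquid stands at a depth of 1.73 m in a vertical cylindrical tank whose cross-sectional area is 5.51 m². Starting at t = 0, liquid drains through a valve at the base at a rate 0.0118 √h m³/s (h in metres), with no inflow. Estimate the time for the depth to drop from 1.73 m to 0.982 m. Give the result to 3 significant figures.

303 s

Unsteady balance on liquid volume: A dh/dt = −0.0118 √h.
∫ h^(−1/2) dh = −(0.0118/A) ∫ dt, giving 2√h = 2√h₀ − (0.0118/A) t.
t = 2A(√h₀ − √h)/0.0118 = 2·5.51·(√1.73 − √0.982)/0.0118
  = 11.020 × (1.3153 − 0.99096) / 0.0118 = 302.90 s.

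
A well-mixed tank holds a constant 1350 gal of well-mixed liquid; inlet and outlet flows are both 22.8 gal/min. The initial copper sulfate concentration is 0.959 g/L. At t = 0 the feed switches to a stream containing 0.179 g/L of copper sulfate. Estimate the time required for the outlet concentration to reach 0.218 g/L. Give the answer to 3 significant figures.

177 min

Species balance: V dC/dt = Q(C_in − C) ⇒ τ = V/Q = 59.211 min.
C(t) = C_in + (C₀ − C_in) e^(−t/τ). Set C = 0.218 and solve for t:
e^(−t/τ) = (C − C_in)/(C₀ − C_in) = (0.218 − 0.179)/(0.959 − 0.179) = 0.050000
t = −τ ln(…) = 59.211 × 2.9957 = 177.38 min.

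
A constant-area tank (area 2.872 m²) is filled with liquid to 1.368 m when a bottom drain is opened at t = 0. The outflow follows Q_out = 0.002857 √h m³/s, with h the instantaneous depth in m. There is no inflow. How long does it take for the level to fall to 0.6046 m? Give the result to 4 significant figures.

788.2 s

A dh/dt = −Q_out = −0.002857 √h.
∫ h^(−1/2) dh = −(0.002857/A) ∫ dt, giving 2√h = 2√h₀ − (0.002857/A) t.
t = 2A(√h₀ − √h)/0.002857 = 2·2.872·(√1.368 − √0.6046)/0.002857
  = 5.74400 × (1.16962 − 0.777560) / 0.002857 = 788.227 s.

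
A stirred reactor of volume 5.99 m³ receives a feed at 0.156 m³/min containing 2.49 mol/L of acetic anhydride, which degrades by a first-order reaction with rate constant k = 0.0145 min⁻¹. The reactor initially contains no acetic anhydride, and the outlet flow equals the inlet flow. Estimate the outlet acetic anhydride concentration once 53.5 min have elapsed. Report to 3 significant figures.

1.42 mol/L

Species balance: V dC/dt = Q C_in − Q C − k V C.
dC/dt = (Q/V) C_in − (Q/V + k) C; effective rate a = Q/V + k = 0.026043 + 0.0145 = 0.040543 min⁻¹.
C_ss = Q C_in/(Q + kV) = 1.5995 mol/L; C(t) = C_ss + (C₀ − C_ss) e^(−a t).
C(53.5) = 1.5995 + (-1.5995)·e^(−0.040543·53.5) = 1.5995 + (-1.5995)·0.11428 = 1.4167 mol/L.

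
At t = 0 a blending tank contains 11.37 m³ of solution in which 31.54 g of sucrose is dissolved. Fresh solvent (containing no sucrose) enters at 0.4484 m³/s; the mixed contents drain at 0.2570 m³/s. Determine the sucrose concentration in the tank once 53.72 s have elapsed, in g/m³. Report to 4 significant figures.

Let m(t) be the amount of sucrose. Volume: V(t) = V₀ + (Q_in − Q_out) t = 11.37 + 0.191400 t; V(53.72) = 21.6520 m³.
No sucrose enters, so dm/dt = −Q_out · (m/V).
dm/m = −Q_out dt/(V₀ + 0.191400 t); integrating gives ln(m/m₀) = −(Q_out/(Q_in−Q_out)) ln(V/V₀).
m = m₀ (V₀/V)^(Q_out/(Q_in−Q_out)) = 31.54 × (11.37/21.6520)^(1.34274) = 13.2815 g.
C = m/V = 13.2815/21.6520 = 0.613408 g/m³.

0.6134 g/m³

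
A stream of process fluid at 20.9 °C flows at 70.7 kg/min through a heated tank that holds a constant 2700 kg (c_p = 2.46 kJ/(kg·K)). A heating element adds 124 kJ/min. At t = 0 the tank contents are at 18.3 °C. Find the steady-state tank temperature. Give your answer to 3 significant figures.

M c_p dT/dt = ṁ c_p (T_in − T) + Q̇.
At steady state dT/dt = 0 ⇒ T_ss = T_in + Q̇/(ṁ c_p) = 20.9 + 124/(70.7·2.46) = 21.613 °C.

21.6 °C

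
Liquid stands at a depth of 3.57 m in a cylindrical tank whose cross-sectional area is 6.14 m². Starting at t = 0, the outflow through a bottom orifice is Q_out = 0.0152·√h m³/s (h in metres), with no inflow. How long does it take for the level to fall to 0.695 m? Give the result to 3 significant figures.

853 s

With no inflow, A dh/dt = −0.0152 √h.
∫ h^(−1/2) dh = −(0.0152/A) ∫ dt, giving 2√h = 2√h₀ − (0.0152/A) t.
t = 2A(√h₀ − √h)/0.0152 = 2·6.14·(√3.57 − √0.695)/0.0152
  = 12.280 × (1.8894 − 0.83367) / 0.0152 = 852.96 s.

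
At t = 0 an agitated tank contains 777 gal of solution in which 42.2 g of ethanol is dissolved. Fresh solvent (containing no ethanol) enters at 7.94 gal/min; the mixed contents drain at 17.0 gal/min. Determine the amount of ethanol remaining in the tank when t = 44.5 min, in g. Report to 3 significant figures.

10.7 g

Total volume: dV/dt = Q_in − Q_out = -9.0600 gal/min, so V(t) = 777 − 9.0600 t and V(44.5) = 373.83 gal.
No ethanol enters, so dm/dt = −Q_out · (m/V).
Separate: dm/m = −Q_out dt/V(t) ⇒ ln(m/m₀) = −(Q_out/(Q_in−Q_out)) ln(V/V₀).
m = m₀ (V₀/V)^(Q_out/(Q_in−Q_out)) = 42.2 × (777/373.83)^(-1.8764) = 10.693 g.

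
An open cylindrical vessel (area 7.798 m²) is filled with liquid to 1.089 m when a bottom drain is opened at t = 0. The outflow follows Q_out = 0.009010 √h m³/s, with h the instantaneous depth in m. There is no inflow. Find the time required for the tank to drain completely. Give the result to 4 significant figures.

Accumulation of liquid (constant cross-section A): A dh/dt = −0.009010 √h.
∫ h^(−1/2) dh = −(0.009010/A) ∫ dt, giving 2√h = 2√h₀ − (0.009010/A) t.
Tank is empty when √h = 0: t_empty = 2A√h₀/0.009010.
t_empty = 2·7.798·√1.089/0.009010 = 15.5960·1.04355/0.009010 = 1806.35 s.

1806 s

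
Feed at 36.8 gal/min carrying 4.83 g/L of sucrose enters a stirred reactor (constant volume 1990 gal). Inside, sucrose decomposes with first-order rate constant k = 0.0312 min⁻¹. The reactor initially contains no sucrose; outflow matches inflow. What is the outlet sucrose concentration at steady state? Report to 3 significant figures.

Accumulation = in − out − consumed: V dC/dt = Q C_in − Q C − k V C.
At steady state: 0 = Q C_in − (Q + kV) C_ss, so C_ss = Q C_in/(Q + kV).
C_ss = 36.8·4.83/(36.8 + 0.0312·1990) = 177.74/98.888 = 1.7974 g/L.

1.80 g/L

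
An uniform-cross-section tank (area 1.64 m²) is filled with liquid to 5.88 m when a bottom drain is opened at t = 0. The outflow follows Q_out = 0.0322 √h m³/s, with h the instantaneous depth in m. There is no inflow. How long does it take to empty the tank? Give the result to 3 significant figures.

A dh/dt = −Q_out = −0.0322 √h.
Separate and integrate: 2(√h − √h₀) = −(0.0322/A) t.
Set h = 0: 2√h₀ = (0.0322/A) t_empty ⇒ t_empty = 2A√h₀/0.0322.
t_empty = 2·1.64·√5.88/0.0322 = 3.2800·2.4249/0.0322 = 247.01 s.

247 s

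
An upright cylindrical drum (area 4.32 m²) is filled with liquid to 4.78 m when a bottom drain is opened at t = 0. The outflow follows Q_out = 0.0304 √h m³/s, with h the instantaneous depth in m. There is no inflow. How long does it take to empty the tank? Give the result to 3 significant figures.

621 s

With no inflow, A dh/dt = −0.0304 √h.
This is separable: 2 d(√h)/dt = −0.0304/A, so √h = √h₀ − (0.0304/(2A)) t.
Tank is empty when √h = 0: t_empty = 2A√h₀/0.0304.
t_empty = 2·4.32·√4.78/0.0304 = 8.6400·2.1863/0.0304 = 621.38 s.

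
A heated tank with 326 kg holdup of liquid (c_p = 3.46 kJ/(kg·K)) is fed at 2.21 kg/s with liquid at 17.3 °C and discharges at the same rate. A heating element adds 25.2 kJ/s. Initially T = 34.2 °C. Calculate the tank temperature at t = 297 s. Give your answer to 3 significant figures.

22.4 °C

M c_p dT/dt = ṁ c_p (T_in − T) + Q̇.
τ = M/ṁ = 147.51 s; T_ss = T_in + Q̇/(ṁ c_p) = 17.3 + 25.2/(2.21·3.46) = 20.596 °C.
T approaches T_ss exponentially: T(t) = T_ss + (T₀ − T_ss) e^(−t/τ).
T(297) = 20.596 + (13.604)·e^(−297/147.51) = 20.596 + (13.604)·0.13353 = 22.412 °C.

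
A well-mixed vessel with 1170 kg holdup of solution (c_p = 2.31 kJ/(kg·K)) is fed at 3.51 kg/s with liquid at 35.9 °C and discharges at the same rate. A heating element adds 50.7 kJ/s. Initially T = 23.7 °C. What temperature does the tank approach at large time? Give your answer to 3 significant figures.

Heat balance on the well-mixed liquid: M c_p dT/dt = ṁ c_p (T_in − T) + 50.7.
At steady state dT/dt = 0 ⇒ T_ss = T_in + Q̇/(ṁ c_p) = 35.9 + 50.7/(3.51·2.31) = 42.153 °C.

42.2 °C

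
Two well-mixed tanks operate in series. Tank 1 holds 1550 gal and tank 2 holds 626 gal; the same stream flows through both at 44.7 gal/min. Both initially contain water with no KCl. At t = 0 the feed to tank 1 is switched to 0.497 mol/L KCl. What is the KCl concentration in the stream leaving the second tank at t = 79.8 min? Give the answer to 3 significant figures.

Species balance on tank i: dCᵢ/dt = (Cᵢ₋₁ − Cᵢ)/τᵢ with τᵢ = Vᵢ/Q.
τ₁ = 1550/44.7 = 34.676 min; τ₂ = 626/44.7 = 14.004 min.
Tank 1: C₁ = C_in(1 − e^(−t/τ₁)). Tank 2 (τ₁ ≠ τ₂): C₂ = C_in[1 − (τ₁ e^(−t/τ₁) − τ₂ e^(−t/τ₂))/(τ₁ − τ₂)].
At t = 79.8: e^(−t/τ₁) = 0.10013, e^(−t/τ₂) = 0.0033521.
C₂ = 0.497·[1 − (34.676·0.10013 − 14.004·0.0033521)/(20.671)] = 0.497·0.83431 = 0.41465 mol/L.

0.415 mol/L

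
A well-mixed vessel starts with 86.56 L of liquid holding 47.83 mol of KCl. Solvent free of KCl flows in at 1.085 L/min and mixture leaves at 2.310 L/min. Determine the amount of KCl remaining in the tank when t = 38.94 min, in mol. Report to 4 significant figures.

10.56 mol

Let m(t) be the amount of KCl. Volume: V(t) = V₀ + (Q_in − Q_out) t = 86.56 − 1.22500 t; V(38.94) = 38.8585 L.
Solute balance: dm/dt = 0 − Q_out C = −Q_out m/V(t).
dm/m = −Q_out dt/(V₀ − 1.22500 t); integrating gives ln(m/m₀) = −(Q_out/(Q_in−Q_out)) ln(V/V₀).
m = m₀ (V₀/V)^(Q_out/(Q_in−Q_out)) = 47.83 × (86.56/38.8585)^(-1.88571) = 10.5631 mol.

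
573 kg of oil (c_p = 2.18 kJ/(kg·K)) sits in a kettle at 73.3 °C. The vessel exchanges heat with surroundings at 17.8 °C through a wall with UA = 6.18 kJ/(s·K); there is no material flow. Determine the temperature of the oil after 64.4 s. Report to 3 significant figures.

58.2 °C

M c_p dT/dt = −UA(T − T_amb).
dT/dt = (T_ss − T)/τ with T_ss = T_amb = 17.800 °C, τ = M c_p/UA = 573·2.18/6.18 = 202.13 s.
T approaches T_ss exponentially: T(t) = T_ss + (T₀ − T_ss) e^(−t/τ).
T(64.4) = 17.800 + (55.500)·0.72716 = 58.157 °C.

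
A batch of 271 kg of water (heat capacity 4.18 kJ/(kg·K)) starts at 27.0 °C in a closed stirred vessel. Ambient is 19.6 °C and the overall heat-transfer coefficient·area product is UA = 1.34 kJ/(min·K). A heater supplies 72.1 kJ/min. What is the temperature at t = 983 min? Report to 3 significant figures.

M c_p dT/dt = −UA(T − T_amb) + Q̇.
dT/dt = (T_ss − T)/τ with T_ss = T_amb + Q̇/UA = 19.6 + 72.1/1.34 = 73.406 °C, τ = M c_p/UA = 271·4.18/1.34 = 845.36 min.
Solution: T(t) = T_ss + (T₀ − T_ss) e^(−t/τ).
T(983) = 73.406 + (-46.406)·0.31260 = 58.899 °C.

58.9 °C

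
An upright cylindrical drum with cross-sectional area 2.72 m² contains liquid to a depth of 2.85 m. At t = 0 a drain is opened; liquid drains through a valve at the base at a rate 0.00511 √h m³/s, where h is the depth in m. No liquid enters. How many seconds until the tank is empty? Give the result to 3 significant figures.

1800 s

Accumulation of liquid (constant cross-section A): A dh/dt = −0.00511 √h.
Separate and integrate: 2(√h − √h₀) = −(0.00511/A) t.
Tank is empty when √h = 0: t_empty = 2A√h₀/0.00511.
t_empty = 2·2.72·√2.85/0.00511 = 5.4400·1.6882/0.00511 = 1797.2 s.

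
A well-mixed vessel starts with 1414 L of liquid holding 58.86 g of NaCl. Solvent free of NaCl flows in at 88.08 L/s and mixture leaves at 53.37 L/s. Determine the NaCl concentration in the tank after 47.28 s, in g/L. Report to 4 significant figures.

Total volume: dV/dt = Q_in − Q_out = 34.7100 L/s, so V(t) = 1414 + 34.7100 t and V(47.28) = 3055.09 L.
Species balance (pure solvent in): dm/dt = −Q_out · m/V(t).
dm/m = −Q_out dt/(V₀ + 34.7100 t); integrating gives ln(m/m₀) = −(Q_out/(Q_in−Q_out)) ln(V/V₀).
m = m₀ (V₀/V)^(Q_out/(Q_in−Q_out)) = 58.86 × (1414/3055.09)^(1.53760) = 18.0044 g.
C = m/V = 18.0044/3055.09 = 0.00589326 g/L.

0.005893 g/L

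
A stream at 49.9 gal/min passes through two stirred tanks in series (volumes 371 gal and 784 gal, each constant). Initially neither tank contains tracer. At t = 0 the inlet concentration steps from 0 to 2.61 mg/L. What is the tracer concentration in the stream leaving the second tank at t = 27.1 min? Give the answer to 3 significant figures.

1.79 mg/L

Time constants: τᵢ = Vᵢ/Q for each well-mixed tank.
τ₁ = 371/49.9 = 7.4349 min; τ₂ = 784/49.9 = 15.711 min.
Solving the cascade with C₁(0)=C₂(0)=0 gives C₂(t) = C_in[1 − (τ₁ e^(−t/τ₁) − τ₂ e^(−t/τ₂))/(τ₁ − τ₂)].
At t = 27.1: e^(−t/τ₁) = 0.026122, e^(−t/τ₂) = 0.17820.
C₂ = 2.61·[1 − (7.4349·0.026122 − 15.711·0.17820)/(-8.2766)] = 2.61·0.68519 = 1.7883 mg/L.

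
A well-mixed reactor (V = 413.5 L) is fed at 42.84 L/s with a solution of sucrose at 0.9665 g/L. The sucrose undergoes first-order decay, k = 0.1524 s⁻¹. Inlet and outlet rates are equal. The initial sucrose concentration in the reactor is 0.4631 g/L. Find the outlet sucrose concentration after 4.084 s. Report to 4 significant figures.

0.4164 g/L

Species balance: V dC/dt = Q C_in − Q C − k V C.
dC/dt = (Q/V) C_in − (Q/V + k) C; effective rate a = Q/V + k = 0.103603 + 0.1524 = 0.256003 s⁻¹.
C_ss = Q C_in/(Q + kV) = 0.391138 g/L; C(t) = C_ss + (C₀ − C_ss) e^(−a t).
C(4.084) = 0.391138 + (0.0719619)·e^(−0.256003·4.084) = 0.391138 + (0.0719619)·0.351510 = 0.416433 g/L.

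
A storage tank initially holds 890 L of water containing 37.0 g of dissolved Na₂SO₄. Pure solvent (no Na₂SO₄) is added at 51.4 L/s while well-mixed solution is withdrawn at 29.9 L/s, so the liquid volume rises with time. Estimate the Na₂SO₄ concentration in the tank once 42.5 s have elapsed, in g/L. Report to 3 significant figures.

Let m(t) be the amount of Na₂SO₄. Volume: V(t) = V₀ + (Q_in − Q_out) t = 890 + 21.500 t; V(42.5) = 1803.8 L.
Solute balance: dm/dt = 0 − Q_out C = −Q_out m/V(t).
dm/m = −Q_out dt/(V₀ + 21.500 t); integrating gives ln(m/m₀) = −(Q_out/(Q_in−Q_out)) ln(V/V₀).
m = m₀ (V₀/V)^(Q_out/(Q_in−Q_out)) = 37.0 × (890/1803.8)^(1.3907) = 13.853 g.
C = m/V = 13.853/1803.8 = 0.0076803 g/L.

0.00768 g/L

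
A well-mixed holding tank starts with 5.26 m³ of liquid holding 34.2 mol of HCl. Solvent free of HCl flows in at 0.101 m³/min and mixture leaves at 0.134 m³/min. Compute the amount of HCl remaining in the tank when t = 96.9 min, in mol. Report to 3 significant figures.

0.764 mol

Total volume: dV/dt = Q_in − Q_out = -0.033000 m³/min, so V(t) = 5.26 − 0.033000 t and V(96.9) = 2.0623 m³.
No HCl enters, so dm/dt = −Q_out · (m/V).
Separate: dm/m = −Q_out dt/V(t) ⇒ ln(m/m₀) = −(Q_out/(Q_in−Q_out)) ln(V/V₀).
m = m₀ (V₀/V)^(Q_out/(Q_in−Q_out)) = 34.2 × (5.26/2.0623)^(-4.0606) = 0.76357 mol.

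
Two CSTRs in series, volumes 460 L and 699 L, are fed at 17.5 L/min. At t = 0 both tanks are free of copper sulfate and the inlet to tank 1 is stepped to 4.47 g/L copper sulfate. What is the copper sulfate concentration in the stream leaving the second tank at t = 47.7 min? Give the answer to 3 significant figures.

Time constants: τᵢ = Vᵢ/Q for each well-mixed tank.
τ₁ = 460/17.5 = 26.286 min; τ₂ = 699/17.5 = 39.943 min.
Solving the cascade with C₁(0)=C₂(0)=0 gives C₂(t) = C_in[1 − (τ₁ e^(−t/τ₁) − τ₂ e^(−t/τ₂))/(τ₁ − τ₂)].
At t = 47.7: e^(−t/τ₁) = 0.16289, e^(−t/τ₂) = 0.30294.
C₂ = 4.47·[1 − (26.286·0.16289 − 39.943·0.30294)/(-13.657)] = 4.47·0.42750 = 1.9109 g/L.

1.91 g/L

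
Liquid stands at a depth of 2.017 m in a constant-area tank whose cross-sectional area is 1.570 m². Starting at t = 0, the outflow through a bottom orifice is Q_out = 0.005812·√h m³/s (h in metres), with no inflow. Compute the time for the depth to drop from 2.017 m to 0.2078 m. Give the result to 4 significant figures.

With no inflow, A dh/dt = −0.005812 √h.
This is separable: 2 d(√h)/dt = −0.005812/A, so √h = √h₀ − (0.005812/(2A)) t.
t = 2A(√h₀ − √h)/0.005812 = 2·1.570·(√2.017 − √0.2078)/0.005812
  = 3.14000 × (1.42021 − 0.455851) / 0.005812 = 521.007 s.

521.0 s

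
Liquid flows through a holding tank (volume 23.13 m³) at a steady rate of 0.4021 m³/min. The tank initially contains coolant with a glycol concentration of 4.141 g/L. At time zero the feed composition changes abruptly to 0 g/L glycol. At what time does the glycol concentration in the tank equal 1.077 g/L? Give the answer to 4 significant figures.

77.47 min

Species balance: V dC/dt = Q(C_in − C) ⇒ τ = V/Q = 57.5230 min.
C(t) = C_in + (C₀ − C_in) e^(−t/τ). Set C = 1.077 and solve for t:
e^(−t/τ) = (C − C_in)/(C₀ − C_in) = (1.077 − 0)/(4.141 − 0) = 0.260082
t = −τ ln(…) = 57.5230 × 1.34676 = 77.4696 min.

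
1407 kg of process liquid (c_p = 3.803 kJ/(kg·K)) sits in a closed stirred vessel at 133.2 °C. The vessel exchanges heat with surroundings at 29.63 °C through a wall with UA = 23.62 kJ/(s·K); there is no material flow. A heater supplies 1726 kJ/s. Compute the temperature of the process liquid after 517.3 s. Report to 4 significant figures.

Lumped-capacitance energy balance: M c_p dT/dt = UA(T_amb − T) + Q̇.
dT/dt = (T_ss − T)/τ with T_ss = T_amb + Q̇/UA = 29.63 + 1726/23.62 = 102.704 °C, τ = M c_p/UA = 1407·3.803/23.62 = 226.538 s.
T approaches T_ss exponentially: T(t) = T_ss + (T₀ − T_ss) e^(−t/τ).
T(517.3) = 102.704 + (30.4963)·0.101926 = 105.812 °C.

105.8 °C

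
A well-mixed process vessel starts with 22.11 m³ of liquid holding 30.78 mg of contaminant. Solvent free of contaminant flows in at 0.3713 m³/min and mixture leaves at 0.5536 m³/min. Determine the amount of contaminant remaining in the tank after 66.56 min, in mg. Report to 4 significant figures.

2.746 mg

Total volume: dV/dt = Q_in − Q_out = -0.182300 m³/min, so V(t) = 22.11 − 0.182300 t and V(66.56) = 9.97611 m³.
Solute balance: dm/dt = 0 − Q_out C = −Q_out m/V(t).
dm/m = −Q_out dt/(V₀ − 0.182300 t); integrating gives ln(m/m₀) = −(Q_out/(Q_in−Q_out)) ln(V/V₀).
m = m₀ (V₀/V)^(Q_out/(Q_in−Q_out)) = 30.78 × (22.11/9.97611)^(-3.03675) = 2.74589 mg.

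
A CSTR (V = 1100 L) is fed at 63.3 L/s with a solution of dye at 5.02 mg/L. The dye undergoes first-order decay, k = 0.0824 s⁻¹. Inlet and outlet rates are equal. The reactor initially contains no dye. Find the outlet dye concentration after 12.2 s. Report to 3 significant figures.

1.69 mg/L

Accumulation = in − out − consumed: V dC/dt = Q C_in − Q C − k V C.
This is linear with rate a = Q/V + k = 0.13995 s⁻¹.
C_ss = Q C_in/(Q + kV) = 2.0642 mg/L; C(t) = C_ss + (C₀ − C_ss) e^(−a t).
C(12.2) = 2.0642 + (-2.0642)·e^(−0.13995·12.2) = 2.0642 + (-2.0642)·0.18135 = 1.6899 mg/L.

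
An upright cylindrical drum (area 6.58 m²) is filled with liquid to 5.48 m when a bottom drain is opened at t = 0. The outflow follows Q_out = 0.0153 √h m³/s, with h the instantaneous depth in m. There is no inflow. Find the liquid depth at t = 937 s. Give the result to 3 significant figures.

A dh/dt = −Q_out = −0.0153 √h.
Separate and integrate: 2(√h − √h₀) = −(0.0153/A) t.
√h = √5.48 − 0.0153·937/(2·6.58) = 2.3409 − 1.0894 = 1.2516.
h = 1.2516² = 1.5664 m.

1.57 m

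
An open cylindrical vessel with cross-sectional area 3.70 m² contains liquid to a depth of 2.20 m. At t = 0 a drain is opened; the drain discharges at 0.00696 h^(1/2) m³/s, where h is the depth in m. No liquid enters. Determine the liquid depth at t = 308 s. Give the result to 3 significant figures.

1.42 m

With no inflow, A dh/dt = −0.00696 √h.
Separate and integrate: 2(√h − √h₀) = −(0.00696/A) t.
√h = √2.20 − 0.00696·308/(2·3.70) = 1.4832 − 0.28969 = 1.1936.
h = 1.1936² = 1.4246 m.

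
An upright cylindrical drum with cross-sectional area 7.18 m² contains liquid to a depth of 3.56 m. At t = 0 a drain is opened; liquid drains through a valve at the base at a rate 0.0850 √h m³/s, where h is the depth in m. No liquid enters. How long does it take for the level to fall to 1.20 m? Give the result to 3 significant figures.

A dh/dt = −Q_out = −0.0850 √h.
This is separable: 2 d(√h)/dt = −0.0850/A, so √h = √h₀ − (0.0850/(2A)) t.
t = 2A(√h₀ − √h)/0.0850 = 2·7.18·(√3.56 − √1.20)/0.0850
  = 14.360 × (1.8868 − 1.0954) / 0.0850 = 133.69 s.

134 s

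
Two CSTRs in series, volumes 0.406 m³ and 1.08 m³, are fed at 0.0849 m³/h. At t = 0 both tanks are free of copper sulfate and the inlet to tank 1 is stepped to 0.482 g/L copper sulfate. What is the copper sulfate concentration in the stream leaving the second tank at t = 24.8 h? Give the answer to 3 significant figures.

0.374 g/L

Time constants: τᵢ = Vᵢ/Q for each well-mixed tank.
τ₁ = 0.406/0.0849 = 4.7821 h; τ₂ = 1.08/0.0849 = 12.721 h.
Solving the cascade with C₁(0)=C₂(0)=0 gives C₂(t) = C_in[1 − (τ₁ e^(−t/τ₁) − τ₂ e^(−t/τ₂))/(τ₁ − τ₂)].
At t = 24.8: e^(−t/τ₁) = 0.0055943, e^(−t/τ₂) = 0.14234.
C₂ = 0.482·[1 − (4.7821·0.0055943 − 12.721·0.14234)/(-7.9388)] = 0.482·0.77529 = 0.37369 g/L.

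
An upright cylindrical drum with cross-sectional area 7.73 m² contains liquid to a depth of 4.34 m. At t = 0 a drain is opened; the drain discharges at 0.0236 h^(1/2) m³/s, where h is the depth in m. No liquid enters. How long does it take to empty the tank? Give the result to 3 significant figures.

A dh/dt = −Q_out = −0.0236 √h.
Separate and integrate: 2(√h − √h₀) = −(0.0236/A) t.
Set h = 0: 2√h₀ = (0.0236/A) t_empty ⇒ t_empty = 2A√h₀/0.0236.
t_empty = 2·7.73·√4.34/0.0236 = 15.460·2.0833/0.0236 = 1364.7 s.

1360 s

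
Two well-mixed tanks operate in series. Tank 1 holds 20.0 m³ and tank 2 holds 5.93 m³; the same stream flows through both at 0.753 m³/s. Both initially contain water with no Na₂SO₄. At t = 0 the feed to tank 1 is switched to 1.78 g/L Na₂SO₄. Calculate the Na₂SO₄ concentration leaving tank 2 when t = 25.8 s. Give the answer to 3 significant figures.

0.850 g/L

Time constants: τᵢ = Vᵢ/Q for each well-mixed tank.
τ₁ = 20.0/0.753 = 26.560 s; τ₂ = 5.93/0.753 = 7.8752 s.
Tank 1: C₁ = C_in(1 − e^(−t/τ₁)). Tank 2 (τ₁ ≠ τ₂): C₂ = C_in[1 − (τ₁ e^(−t/τ₁) − τ₂ e^(−t/τ₂))/(τ₁ − τ₂)].
At t = 25.8: e^(−t/τ₁) = 0.37856, e^(−t/τ₂) = 0.037774.
C₂ = 1.78·[1 − (26.560·0.37856 − 7.8752·0.037774)/(18.685)] = 1.78·0.47781 = 0.85049 g/L.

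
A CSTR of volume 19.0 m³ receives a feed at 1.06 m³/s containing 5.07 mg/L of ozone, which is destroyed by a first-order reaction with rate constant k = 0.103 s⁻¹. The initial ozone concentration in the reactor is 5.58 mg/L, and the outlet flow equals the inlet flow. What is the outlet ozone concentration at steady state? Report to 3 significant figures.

1.78 mg/L

Accumulation = in − out − consumed: V dC/dt = Q C_in − Q C − k V C.
Steady state (dC/dt = 0): C_ss = Q C_in/(Q + kV) = C_in/(1 + kV/Q).
C_ss = 1.06·5.07/(1.06 + 0.103·19.0) = 5.3742/3.0170 = 1.7813 mg/L.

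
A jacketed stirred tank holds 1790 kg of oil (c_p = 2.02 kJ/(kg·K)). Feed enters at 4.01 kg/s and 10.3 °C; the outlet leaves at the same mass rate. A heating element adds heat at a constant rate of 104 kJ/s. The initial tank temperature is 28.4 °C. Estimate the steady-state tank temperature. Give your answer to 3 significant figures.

23.1 °C

First-law balance (no shaft work): M c_p dT/dt = ṁ c_p (T_in − T) + 104.
At steady state dT/dt = 0 ⇒ T_ss = T_in + Q̇/(ṁ c_p) = 10.3 + 104/(4.01·2.02) = 23.139 °C.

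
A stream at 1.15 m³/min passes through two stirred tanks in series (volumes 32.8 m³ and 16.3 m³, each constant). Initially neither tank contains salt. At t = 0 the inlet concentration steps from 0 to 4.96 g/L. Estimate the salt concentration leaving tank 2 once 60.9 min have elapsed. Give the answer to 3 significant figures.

3.86 g/L

Time constants: τᵢ = Vᵢ/Q for each well-mixed tank.
τ₁ = 32.8/1.15 = 28.522 min; τ₂ = 16.3/1.15 = 14.174 min.
Solving the cascade with C₁(0)=C₂(0)=0 gives C₂(t) = C_in[1 − (τ₁ e^(−t/τ₁) − τ₂ e^(−t/τ₂))/(τ₁ − τ₂)].
At t = 60.9: e^(−t/τ₁) = 0.11822, e^(−t/τ₂) = 0.013614.
C₂ = 4.96·[1 − (28.522·0.11822 − 14.174·0.013614)/(14.348)] = 4.96·0.77844 = 3.8611 g/L.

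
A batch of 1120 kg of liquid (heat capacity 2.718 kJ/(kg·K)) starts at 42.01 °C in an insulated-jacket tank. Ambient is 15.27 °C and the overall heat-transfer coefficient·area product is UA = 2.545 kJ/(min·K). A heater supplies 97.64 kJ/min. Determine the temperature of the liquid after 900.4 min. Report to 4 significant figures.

M c_p dT/dt = −UA(T − T_amb) + Q̇.
dT/dt = (T_ss − T)/τ with T_ss = T_amb + Q̇/UA = 15.27 + 97.64/2.545 = 53.6354 °C, τ = M c_p/UA = 1120·2.718/2.545 = 1196.13 min.
Solution: T(t) = T_ss + (T₀ − T_ss) e^(−t/τ).
T(900.4) = 53.6354 + (-11.6254)·0.471065 = 48.1591 °C.

48.16 °C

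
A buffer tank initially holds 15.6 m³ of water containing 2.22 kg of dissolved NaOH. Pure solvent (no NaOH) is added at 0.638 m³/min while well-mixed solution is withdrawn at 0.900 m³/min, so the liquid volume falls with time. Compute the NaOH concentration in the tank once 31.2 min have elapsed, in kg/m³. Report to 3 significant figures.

0.0233 kg/m³

Total volume: dV/dt = Q_in − Q_out = -0.26200 m³/min, so V(t) = 15.6 − 0.26200 t and V(31.2) = 7.4256 m³.
Solute balance: dm/dt = 0 − Q_out C = −Q_out m/V(t).
Separate: dm/m = −Q_out dt/V(t) ⇒ ln(m/m₀) = −(Q_out/(Q_in−Q_out)) ln(V/V₀).
m = m₀ (V₀/V)^(Q_out/(Q_in−Q_out)) = 2.22 × (15.6/7.4256)^(-3.4351) = 0.17334 kg.
C = m/V = 0.17334/7.4256 = 0.023343 kg/m³.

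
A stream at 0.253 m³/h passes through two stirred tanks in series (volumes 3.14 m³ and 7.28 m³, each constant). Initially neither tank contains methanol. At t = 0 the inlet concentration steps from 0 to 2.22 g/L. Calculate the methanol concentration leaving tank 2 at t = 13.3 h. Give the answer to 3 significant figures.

0.338 g/L

Time constants: τᵢ = Vᵢ/Q for each well-mixed tank.
τ₁ = 3.14/0.253 = 12.411 h; τ₂ = 7.28/0.253 = 28.775 h.
Solving the cascade with C₁(0)=C₂(0)=0 gives C₂(t) = C_in[1 − (τ₁ e^(−t/τ₁) − τ₂ e^(−t/τ₂))/(τ₁ − τ₂)].
At t = 13.3: e^(−t/τ₁) = 0.34245, e^(−t/τ₂) = 0.62989.
C₂ = 2.22·[1 − (12.411·0.34245 − 28.775·0.62989)/(-16.364)] = 2.22·0.15210 = 0.33767 g/L.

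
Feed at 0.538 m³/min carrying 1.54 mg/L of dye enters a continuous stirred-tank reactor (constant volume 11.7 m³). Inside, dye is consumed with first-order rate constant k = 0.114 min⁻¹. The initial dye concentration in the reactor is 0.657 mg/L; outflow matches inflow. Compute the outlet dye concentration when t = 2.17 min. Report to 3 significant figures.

V dC/dt = Q(C_in − C) − k V C.
This is linear with rate a = Q/V + k = 0.15998 min⁻¹.
C_ss = Q C_in/(Q + kV) = 0.44263 mg/L; C(t) = C_ss + (C₀ − C_ss) e^(−a t).
C(2.17) = 0.44263 + (0.21437)·e^(−0.15998·2.17) = 0.44263 + (0.21437)·0.70669 = 0.59412 mg/L.

0.594 mg/L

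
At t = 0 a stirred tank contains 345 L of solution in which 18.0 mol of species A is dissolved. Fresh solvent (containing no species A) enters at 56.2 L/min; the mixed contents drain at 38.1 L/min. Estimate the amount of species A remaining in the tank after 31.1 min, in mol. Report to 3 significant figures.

Total volume: dV/dt = Q_in − Q_out = 18.100 L/min, so V(t) = 345 + 18.100 t and V(31.1) = 907.91 L.
No species A enters, so dm/dt = −Q_out · (m/V).
dm/m = −Q_out dt/(V₀ + 18.100 t); integrating gives ln(m/m₀) = −(Q_out/(Q_in−Q_out)) ln(V/V₀).
m = m₀ (V₀/V)^(Q_out/(Q_in−Q_out)) = 18.0 × (345/907.91)^(2.1050) = 2.3481 mol.

2.35 mol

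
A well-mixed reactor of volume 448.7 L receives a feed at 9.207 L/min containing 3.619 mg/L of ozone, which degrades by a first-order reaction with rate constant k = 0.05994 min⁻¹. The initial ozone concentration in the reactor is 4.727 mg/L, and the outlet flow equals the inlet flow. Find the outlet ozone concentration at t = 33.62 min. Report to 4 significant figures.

V dC/dt = Q(C_in − C) − k V C.
This is linear with rate a = Q/V + k = 0.0804593 min⁻¹.
C_ss = Q C_in/(Q + kV) = 0.922942 mg/L; C(t) = C_ss + (C₀ − C_ss) e^(−a t).
C(33.62) = 0.922942 + (3.80406)·e^(−0.0804593·33.62) = 0.922942 + (3.80406)·0.0668676 = 1.17731 mg/L.

1.177 mg/L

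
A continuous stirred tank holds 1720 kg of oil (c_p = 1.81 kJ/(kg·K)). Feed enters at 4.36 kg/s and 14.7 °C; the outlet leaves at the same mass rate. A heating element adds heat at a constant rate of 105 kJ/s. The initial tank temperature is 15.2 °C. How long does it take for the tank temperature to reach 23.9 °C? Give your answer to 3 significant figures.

First-law balance (no shaft work): M c_p dT/dt = ṁ c_p (T_in − T) + 105.
τ = M/ṁ = 394.50 s; T_ss = T_in + Q̇/(ṁ c_p) = 28.005 °C.
T(t) = T_ss + (T₀ − T_ss) e^(−t/τ). Set T = 23.9:
e^(−t/τ) = (23.9 − 28.005)/(15.2 − 28.005) = 0.32059
t = −394.50 · ln(0.32059) = 448.77 s.

449 s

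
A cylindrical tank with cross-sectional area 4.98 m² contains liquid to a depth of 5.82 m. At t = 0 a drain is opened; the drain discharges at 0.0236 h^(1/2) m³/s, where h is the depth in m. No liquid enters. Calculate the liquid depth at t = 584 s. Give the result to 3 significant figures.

1.06 m

Accumulation of liquid (constant cross-section A): A dh/dt = −0.0236 √h.
∫ h^(−1/2) dh = −(0.0236/A) ∫ dt, giving 2√h = 2√h₀ − (0.0236/A) t.
√h = √5.82 − 0.0236·584/(2·4.98) = 2.4125 − 1.3838 = 1.0287.
h = 1.0287² = 1.0582 m.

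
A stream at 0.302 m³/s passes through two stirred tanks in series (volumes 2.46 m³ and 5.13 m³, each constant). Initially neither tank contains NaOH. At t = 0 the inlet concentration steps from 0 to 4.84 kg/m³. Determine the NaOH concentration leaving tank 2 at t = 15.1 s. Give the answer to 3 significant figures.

1.72 kg/m³

Each tank obeys Vᵢ dCᵢ/dt = Q(Cᵢ₋₁ − Cᵢ), so τᵢ = Vᵢ/Q.
τ₁ = 2.46/0.302 = 8.1457 s; τ₂ = 5.13/0.302 = 16.987 s.
Solving the cascade with C₁(0)=C₂(0)=0 gives C₂(t) = C_in[1 − (τ₁ e^(−t/τ₁) − τ₂ e^(−t/τ₂))/(τ₁ − τ₂)].
At t = 15.1: e^(−t/τ₁) = 0.15665, e^(−t/τ₂) = 0.41110.
C₂ = 4.84·[1 − (8.1457·0.15665 − 16.987·0.41110)/(-8.8411)] = 4.84·0.35447 = 1.7156 kg/m³.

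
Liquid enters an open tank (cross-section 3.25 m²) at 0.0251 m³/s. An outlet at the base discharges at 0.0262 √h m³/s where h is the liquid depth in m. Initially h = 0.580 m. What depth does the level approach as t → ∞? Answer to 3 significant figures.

0.918 m

A dh/dt = Q_in − 0.0262 √h. Steady state requires inflow = outflow:
Q_in = 0.0262 √h_ss ⇒ √h_ss = 0.0251/0.0262 = 0.95802.
h_ss = 0.95802² = 0.91779 m. (Since h₀ = 0.580 m < h_ss, the level will rise toward this value.)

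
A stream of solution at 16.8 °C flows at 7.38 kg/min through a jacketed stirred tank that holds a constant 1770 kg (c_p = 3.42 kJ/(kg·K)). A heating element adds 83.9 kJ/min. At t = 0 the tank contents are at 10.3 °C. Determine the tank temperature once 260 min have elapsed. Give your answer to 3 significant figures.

Energy balance: M c_p dT/dt = ṁ c_p (T_in − T) + 83.9.
Rearrange: dT/dt = (T_ss − T)/τ with τ = M/ṁ = 239.84 min and T_ss = T_in + Q̇/(ṁ c_p) = 20.124 °C.
T approaches T_ss exponentially: T(t) = T_ss + (T₀ − T_ss) e^(−t/τ).
T(260) = 20.124 + (-9.8241)·e^(−260/239.84) = 20.124 + (-9.8241)·0.33822 = 16.801 °C.

16.8 °C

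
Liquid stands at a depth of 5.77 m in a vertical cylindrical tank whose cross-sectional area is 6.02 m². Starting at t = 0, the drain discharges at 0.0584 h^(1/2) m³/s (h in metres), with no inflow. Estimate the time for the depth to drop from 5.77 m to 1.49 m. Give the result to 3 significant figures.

244 s

Volume balance on the tank: A dh/dt = −0.0584 √h.
∫ h^(−1/2) dh = −(0.0584/A) ∫ dt, giving 2√h = 2√h₀ − (0.0584/A) t.
t = 2A(√h₀ − √h)/0.0584 = 2·6.02·(√5.77 − √1.49)/0.0584
  = 12.040 × (2.4021 − 1.2207) / 0.0584 = 243.57 s.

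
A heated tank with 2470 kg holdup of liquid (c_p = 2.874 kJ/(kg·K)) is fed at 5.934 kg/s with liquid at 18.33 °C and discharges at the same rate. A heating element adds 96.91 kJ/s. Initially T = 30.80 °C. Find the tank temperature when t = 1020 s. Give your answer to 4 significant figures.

M c_p dT/dt = ṁ c_p (T_in − T) + Q̇.
Rearrange: dT/dt = (T_ss − T)/τ with τ = M/ṁ = 416.245 s and T_ss = T_in + Q̇/(ṁ c_p) = 24.0124 °C.
Integrating: T(t) = T_ss + (T₀ − T_ss) e^(−t/τ).
T(1020) = 24.0124 + (6.78757)·e^(−1020/416.245) = 24.0124 + (6.78757)·0.0862524 = 24.5979 °C.

24.60 °C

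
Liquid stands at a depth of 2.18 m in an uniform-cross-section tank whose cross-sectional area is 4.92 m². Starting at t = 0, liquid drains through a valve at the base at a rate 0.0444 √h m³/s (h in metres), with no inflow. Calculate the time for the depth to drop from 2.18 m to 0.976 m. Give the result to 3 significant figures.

With no inflow, A dh/dt = −0.0444 √h.
∫ h^(−1/2) dh = −(0.0444/A) ∫ dt, giving 2√h = 2√h₀ − (0.0444/A) t.
t = 2A(√h₀ − √h)/0.0444 = 2·4.92·(√2.18 − √0.976)/0.0444
  = 9.8400 × (1.4765 − 0.98793) / 0.0444 = 108.27 s.

108 s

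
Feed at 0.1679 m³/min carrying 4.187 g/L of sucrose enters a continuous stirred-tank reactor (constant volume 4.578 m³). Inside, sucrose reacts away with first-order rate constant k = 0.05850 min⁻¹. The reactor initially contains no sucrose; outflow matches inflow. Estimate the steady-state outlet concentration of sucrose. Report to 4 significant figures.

V dC/dt = Q(C_in − C) − k V C.
Steady state (dC/dt = 0): C_ss = Q C_in/(Q + kV) = C_in/(1 + kV/Q).
C_ss = 0.1679·4.187/(0.1679 + 0.05850·4.578) = 0.702997/0.435713 = 1.61344 g/L.

1.613 g/L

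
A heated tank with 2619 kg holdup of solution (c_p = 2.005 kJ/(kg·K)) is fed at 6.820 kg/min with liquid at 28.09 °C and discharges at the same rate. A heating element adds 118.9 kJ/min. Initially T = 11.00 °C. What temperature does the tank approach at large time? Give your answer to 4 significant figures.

36.79 °C

First-law balance (no shaft work): M c_p dT/dt = ṁ c_p (T_in − T) + 118.9.
At steady state dT/dt = 0 ⇒ T_ss = T_in + Q̇/(ṁ c_p) = 28.09 + 118.9/(6.820·2.005) = 36.7853 °C.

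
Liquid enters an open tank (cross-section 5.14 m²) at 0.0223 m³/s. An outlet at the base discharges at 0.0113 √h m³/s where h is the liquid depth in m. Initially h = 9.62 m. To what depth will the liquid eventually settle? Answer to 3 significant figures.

Level balance: A dh/dt = 0.0223 − 0.0113 √h. Setting dh/dt = 0:
Q_in = 0.0113 √h_ss ⇒ √h_ss = 0.0223/0.0113 = 1.9735.
h_ss = 1.9735² = 3.8945 m. (Since h₀ = 9.62 m > h_ss, the level will fall toward this value.)

3.89 m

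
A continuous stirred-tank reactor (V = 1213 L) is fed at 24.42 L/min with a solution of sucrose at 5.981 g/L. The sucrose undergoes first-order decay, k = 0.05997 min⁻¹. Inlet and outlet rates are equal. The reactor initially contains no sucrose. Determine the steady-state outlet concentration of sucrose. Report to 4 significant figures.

1.503 g/L

V dC/dt = Q(C_in − C) − k V C.
Steady state (dC/dt = 0): C_ss = Q C_in/(Q + kV) = C_in/(1 + kV/Q).
C_ss = 24.42·5.981/(24.42 + 0.05997·1213) = 146.056/97.1636 = 1.50320 g/L.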